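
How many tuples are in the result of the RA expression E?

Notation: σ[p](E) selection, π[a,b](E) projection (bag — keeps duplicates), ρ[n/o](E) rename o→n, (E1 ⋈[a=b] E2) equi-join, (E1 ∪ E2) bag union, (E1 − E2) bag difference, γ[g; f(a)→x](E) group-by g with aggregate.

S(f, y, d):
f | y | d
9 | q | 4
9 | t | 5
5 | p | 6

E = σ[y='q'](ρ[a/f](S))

Row counts bottom-up:
  S → 3
  ρ[a/f](S) → 3
  σ[y='q'](ρ[a/f](S)) → 1

|E| = 1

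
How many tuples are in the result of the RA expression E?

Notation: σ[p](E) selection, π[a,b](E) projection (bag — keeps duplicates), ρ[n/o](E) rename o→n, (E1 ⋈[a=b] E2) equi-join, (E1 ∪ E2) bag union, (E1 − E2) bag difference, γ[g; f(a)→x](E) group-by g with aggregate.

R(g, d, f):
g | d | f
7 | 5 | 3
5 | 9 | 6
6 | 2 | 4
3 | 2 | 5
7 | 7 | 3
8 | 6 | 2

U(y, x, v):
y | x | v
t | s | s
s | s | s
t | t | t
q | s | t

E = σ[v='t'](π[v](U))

Per-node cardinality:
  U → 4
  π[v](U) → 4
  σ[v='t'](π[v](U)) → 2

|E| = 2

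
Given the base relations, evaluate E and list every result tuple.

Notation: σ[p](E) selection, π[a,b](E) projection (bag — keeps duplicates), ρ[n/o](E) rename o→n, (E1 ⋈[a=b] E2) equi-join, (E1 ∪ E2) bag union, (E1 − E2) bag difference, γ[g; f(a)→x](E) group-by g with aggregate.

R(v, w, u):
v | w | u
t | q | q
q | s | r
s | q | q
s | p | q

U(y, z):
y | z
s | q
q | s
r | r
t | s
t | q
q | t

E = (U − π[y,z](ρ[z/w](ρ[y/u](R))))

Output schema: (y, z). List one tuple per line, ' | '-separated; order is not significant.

Row counts bottom-up:
  U → 6
  R → 4
  ρ[y/u](R) → 4
  ρ[z/w](ρ[y/u](R)) → 4
  π[y,z](ρ[z/w](ρ[y/u](R))) → 4
  (U − π[y,z](ρ[z/w](ρ[y/u](R)))) → 6

== RESULT ==
y | z
q | s
q | t
r | r
s | q
t | q
t | s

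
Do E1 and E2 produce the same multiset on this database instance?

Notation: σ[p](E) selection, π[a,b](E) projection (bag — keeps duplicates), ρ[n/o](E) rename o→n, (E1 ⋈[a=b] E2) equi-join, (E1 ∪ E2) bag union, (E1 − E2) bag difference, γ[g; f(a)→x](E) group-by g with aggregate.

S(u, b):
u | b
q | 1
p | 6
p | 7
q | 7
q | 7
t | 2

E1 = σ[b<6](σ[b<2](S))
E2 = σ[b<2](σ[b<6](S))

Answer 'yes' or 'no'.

E1 row counts bottom-up:
  S → 6
  σ[b<2](S) → 1
  σ[b<6](σ[b<2](S)) → 1
E2 row counts bottom-up:
  S → 6
  σ[b<6](S) → 2
  σ[b<2](σ[b<6](S)) → 1

E1 and E2 produce the same multiset:
u | b
q | 1

yes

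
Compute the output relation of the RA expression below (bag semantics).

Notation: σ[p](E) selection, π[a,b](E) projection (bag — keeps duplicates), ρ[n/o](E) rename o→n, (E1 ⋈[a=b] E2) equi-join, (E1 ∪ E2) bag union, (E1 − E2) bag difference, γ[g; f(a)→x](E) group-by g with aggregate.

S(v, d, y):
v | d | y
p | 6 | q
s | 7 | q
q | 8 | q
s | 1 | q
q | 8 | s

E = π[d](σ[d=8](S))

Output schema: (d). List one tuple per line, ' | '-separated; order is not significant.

Stepwise |·|:
  S → 5
  σ[d=8](S) → 2
  π[d](σ[d=8](S)) → 2

== RESULT ==
d
8
8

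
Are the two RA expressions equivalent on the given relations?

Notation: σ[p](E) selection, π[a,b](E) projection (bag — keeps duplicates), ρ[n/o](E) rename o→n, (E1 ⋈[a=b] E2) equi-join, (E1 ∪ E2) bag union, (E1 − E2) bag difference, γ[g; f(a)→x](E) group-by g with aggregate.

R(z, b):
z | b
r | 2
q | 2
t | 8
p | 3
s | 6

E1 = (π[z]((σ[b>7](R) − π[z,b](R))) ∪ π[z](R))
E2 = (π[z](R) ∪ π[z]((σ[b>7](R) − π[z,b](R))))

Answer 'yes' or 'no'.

E1 stepwise |·|:
  R → 5
  σ[b>7](R) → 1
  R → 5
  π[z,b](R) → 5
  (σ[b>7](R) − π[z,b](R)) → 0
  π[z]((σ[b>7](R) − π[z,b](R))) → 0
  R → 5
  π[z](R) → 5
  (π[z]((σ[b>7](R) − π[z,b](R))) ∪ π[z](R)) → 5
E2 stepwise |·|:
  R → 5
  π[z](R) → 5
  R → 5
  σ[b>7](R) → 1
  R → 5
  π[z,b](R) → 5
  (σ[b>7](R) − π[z,b](R)) → 0
  π[z]((σ[b>7](R) − π[z,b](R))) → 0
  (π[z](R) ∪ π[z]((σ[b>7](R) − π[z,b](R)))) → 5

E1 and E2 produce the same multiset:
z
p
q
r
s
t

yes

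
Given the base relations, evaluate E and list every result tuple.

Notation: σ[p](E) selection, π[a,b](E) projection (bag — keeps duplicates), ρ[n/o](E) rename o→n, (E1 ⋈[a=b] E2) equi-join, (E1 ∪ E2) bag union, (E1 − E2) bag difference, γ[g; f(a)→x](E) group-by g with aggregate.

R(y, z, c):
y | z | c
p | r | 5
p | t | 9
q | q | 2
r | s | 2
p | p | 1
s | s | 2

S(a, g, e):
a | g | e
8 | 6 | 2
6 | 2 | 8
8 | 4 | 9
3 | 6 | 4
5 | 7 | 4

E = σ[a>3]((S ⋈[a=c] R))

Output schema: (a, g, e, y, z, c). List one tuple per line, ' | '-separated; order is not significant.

Subexpression sizes:
  S → 5
  R → 6
  (S ⋈[a=c] R) → 1
  σ[a>3]((S ⋈[a=c] R)) → 1

== RESULT ==
a | g | e | y | z | c
5 | 7 | 4 | p | r | 5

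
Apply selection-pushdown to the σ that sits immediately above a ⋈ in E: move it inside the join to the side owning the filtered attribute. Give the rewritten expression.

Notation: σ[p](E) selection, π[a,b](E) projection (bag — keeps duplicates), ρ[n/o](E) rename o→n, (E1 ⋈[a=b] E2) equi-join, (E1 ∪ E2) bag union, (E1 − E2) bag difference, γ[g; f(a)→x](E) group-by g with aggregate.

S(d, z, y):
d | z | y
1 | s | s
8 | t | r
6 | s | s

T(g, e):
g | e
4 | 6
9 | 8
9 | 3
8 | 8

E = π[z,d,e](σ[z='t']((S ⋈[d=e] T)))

σ filters on z, owned by the left side.
E' = π[z,d,e]((σ[z='t'](S) ⋈[d=e] T))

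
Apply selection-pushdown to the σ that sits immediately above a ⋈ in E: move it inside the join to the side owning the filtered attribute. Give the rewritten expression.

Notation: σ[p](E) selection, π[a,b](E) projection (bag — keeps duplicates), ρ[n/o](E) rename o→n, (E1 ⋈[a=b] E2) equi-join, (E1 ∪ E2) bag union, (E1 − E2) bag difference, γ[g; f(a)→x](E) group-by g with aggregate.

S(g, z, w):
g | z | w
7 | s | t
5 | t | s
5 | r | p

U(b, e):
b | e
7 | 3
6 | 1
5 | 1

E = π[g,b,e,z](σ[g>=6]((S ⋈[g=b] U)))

σ filters on g, owned by the left side.
E' = π[g,b,e,z]((σ[g>=6](S) ⋈[g=b] U))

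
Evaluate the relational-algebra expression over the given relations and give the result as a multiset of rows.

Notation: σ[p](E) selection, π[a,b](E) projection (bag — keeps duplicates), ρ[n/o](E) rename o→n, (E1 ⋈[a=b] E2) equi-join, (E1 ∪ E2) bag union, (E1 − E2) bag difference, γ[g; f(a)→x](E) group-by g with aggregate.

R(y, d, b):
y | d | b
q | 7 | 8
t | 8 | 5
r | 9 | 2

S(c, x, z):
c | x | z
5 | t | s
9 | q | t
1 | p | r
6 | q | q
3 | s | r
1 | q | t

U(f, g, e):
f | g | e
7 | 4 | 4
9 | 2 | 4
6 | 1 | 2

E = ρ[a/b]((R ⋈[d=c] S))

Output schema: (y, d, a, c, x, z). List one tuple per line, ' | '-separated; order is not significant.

Subexpression sizes:
  R → 3
  S → 6
  (R ⋈[d=c] S) → 1
  ρ[a/b]((R ⋈[d=c] S)) → 1

== RESULT ==
y | d | a | c | x | z
r | 9 | 2 | 9 | q | t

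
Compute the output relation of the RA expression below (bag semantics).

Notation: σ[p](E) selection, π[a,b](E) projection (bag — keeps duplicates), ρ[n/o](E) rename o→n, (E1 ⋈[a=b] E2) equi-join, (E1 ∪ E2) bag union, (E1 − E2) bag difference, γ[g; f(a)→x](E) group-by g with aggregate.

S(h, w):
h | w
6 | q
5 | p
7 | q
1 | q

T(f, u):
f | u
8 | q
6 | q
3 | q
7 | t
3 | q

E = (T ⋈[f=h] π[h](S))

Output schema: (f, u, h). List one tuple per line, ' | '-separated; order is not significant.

Stepwise |·|:
  T → 5
  S → 4
  π[h](S) → 4
  (T ⋈[f=h] π[h](S)) → 2

== RESULT ==
f | u | h
6 | q | 6
7 | t | 7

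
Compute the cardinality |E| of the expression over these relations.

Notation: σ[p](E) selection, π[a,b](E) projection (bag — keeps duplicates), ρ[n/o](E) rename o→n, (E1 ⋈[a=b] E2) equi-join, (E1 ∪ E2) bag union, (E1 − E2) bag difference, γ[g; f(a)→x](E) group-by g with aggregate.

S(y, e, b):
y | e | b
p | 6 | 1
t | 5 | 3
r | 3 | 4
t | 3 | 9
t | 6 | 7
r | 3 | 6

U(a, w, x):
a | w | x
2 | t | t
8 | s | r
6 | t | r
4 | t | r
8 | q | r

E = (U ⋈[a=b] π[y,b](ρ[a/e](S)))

Subexpression sizes:
  U → 5
  S → 6
  ρ[a/e](S) → 6
  π[y,b](ρ[a/e](S)) → 6
  (U ⋈[a=b] π[y,b](ρ[a/e](S))) → 2

|E| = 2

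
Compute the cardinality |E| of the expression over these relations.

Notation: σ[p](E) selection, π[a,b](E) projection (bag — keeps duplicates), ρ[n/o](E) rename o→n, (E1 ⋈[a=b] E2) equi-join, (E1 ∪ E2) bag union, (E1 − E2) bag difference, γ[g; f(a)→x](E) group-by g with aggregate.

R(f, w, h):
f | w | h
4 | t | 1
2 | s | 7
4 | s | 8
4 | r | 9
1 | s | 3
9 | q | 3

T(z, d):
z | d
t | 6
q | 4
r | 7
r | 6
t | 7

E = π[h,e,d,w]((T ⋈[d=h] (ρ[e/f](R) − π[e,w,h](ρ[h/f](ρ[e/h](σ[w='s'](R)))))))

Per-node cardinality:
  T → 5
  R → 6
  ρ[e/f](R) → 6
  R → 6
  σ[w='s'](R) → 3
  ρ[e/h](σ[w='s'](R)) → 3
  ρ[h/f](ρ[e/h](σ[w='s'](R))) → 3
  π[e,w,h](ρ[h/f](ρ[e/h](σ[w='s'](R)))) → 3
  (ρ[e/f](R) − π[e,w,h](ρ[h/f](ρ[e/h](σ[w='s'](R))))) → 6
  (T ⋈[d=h] (ρ[e/f](R) − π[e,w,h](ρ[h/f](ρ[e/h](σ[w='s'](R)))))) → 2
  π[h,e,d,w]((T ⋈[d=h] (ρ[e/f](R) − π[e,w,h](ρ[h/f](ρ[e/h](σ[w='s'](R))))))) → 2

|E| = 2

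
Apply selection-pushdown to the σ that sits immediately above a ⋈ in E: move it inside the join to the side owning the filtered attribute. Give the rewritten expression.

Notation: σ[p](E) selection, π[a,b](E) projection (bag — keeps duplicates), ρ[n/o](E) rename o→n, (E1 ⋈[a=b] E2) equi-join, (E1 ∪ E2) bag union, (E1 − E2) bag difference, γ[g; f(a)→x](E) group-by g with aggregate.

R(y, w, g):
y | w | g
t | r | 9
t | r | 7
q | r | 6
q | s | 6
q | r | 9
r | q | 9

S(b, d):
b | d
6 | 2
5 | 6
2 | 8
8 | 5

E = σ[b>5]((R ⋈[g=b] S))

σ filters on b, owned by the right side.
E' = (R ⋈[g=b] σ[b>5](S))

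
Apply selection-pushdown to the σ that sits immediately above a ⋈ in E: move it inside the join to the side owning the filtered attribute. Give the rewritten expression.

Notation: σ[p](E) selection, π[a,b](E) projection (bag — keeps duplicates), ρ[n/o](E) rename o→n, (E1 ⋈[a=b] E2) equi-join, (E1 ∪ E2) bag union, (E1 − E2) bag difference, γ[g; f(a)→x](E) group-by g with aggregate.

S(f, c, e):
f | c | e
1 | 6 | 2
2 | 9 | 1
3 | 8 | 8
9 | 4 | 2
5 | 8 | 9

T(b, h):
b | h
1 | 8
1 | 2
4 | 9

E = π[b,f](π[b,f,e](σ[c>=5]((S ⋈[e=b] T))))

σ filters on c, owned by the left side.
E' = π[b,f](π[b,f,e]((σ[c>=5](S) ⋈[e=b] T)))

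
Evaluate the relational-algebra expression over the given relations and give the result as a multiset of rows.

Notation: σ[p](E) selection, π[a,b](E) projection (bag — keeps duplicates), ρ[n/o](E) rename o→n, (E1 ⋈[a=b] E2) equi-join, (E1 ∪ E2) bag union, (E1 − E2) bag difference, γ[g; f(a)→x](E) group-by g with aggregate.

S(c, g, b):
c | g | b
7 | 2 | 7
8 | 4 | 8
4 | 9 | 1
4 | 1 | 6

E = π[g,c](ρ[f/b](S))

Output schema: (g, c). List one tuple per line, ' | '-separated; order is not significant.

Row counts bottom-up:
  S → 4
  ρ[f/b](S) → 4
  π[g,c](ρ[f/b](S)) → 4

== RESULT ==
g | c
1 | 4
2 | 7
4 | 8
9 | 4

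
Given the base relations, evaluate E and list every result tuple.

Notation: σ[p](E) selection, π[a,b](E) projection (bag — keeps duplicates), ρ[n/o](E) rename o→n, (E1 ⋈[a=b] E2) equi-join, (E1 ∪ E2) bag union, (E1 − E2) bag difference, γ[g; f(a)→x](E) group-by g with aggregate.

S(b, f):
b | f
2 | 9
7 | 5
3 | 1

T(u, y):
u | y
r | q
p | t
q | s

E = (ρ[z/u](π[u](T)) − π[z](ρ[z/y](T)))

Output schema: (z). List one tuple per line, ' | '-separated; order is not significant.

Row counts bottom-up:
  T → 3
  π[u](T) → 3
  ρ[z/u](π[u](T)) → 3
  T → 3
  ρ[z/y](T) → 3
  π[z](ρ[z/y](T)) → 3
  (ρ[z/u](π[u](T)) − π[z](ρ[z/y](T))) → 2

== RESULT ==
z
p
r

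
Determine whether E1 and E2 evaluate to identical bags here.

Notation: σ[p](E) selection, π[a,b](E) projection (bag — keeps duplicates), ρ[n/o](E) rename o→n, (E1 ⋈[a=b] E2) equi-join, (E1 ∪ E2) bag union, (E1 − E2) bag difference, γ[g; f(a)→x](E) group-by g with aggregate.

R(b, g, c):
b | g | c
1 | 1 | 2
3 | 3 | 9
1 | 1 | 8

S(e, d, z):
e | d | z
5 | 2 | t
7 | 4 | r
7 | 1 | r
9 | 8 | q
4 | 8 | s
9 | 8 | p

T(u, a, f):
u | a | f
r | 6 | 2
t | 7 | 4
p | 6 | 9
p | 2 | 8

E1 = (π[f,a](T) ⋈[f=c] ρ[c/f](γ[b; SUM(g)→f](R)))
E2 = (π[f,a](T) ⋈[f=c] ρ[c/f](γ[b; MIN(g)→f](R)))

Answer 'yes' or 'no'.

E1 per-node cardinality:
  T → 4
  π[f,a](T) → 4
  R → 3
  γ[b; SUM(g)→f](R) → 2
  ρ[c/f](γ[b; SUM(g)→f](R)) → 2
  (π[f,a](T) ⋈[f=c] ρ[c/f](γ[b; SUM(g)→f](R))) → 1
E2 per-node cardinality:
  T → 4
  π[f,a](T) → 4
  R → 3
  γ[b; MIN(g)→f](R) → 2
  ρ[c/f](γ[b; MIN(g)→f](R)) → 2
  (π[f,a](T) ⋈[f=c] ρ[c/f](γ[b; MIN(g)→f](R))) → 0

E1 result:
f | a | b | c
2 | 6 | 1 | 2
E2 result:
f | a | b | c
(0 rows)
Witness: (2, 6, 1, 2) appears 1× in E1 but 0× in E2.

no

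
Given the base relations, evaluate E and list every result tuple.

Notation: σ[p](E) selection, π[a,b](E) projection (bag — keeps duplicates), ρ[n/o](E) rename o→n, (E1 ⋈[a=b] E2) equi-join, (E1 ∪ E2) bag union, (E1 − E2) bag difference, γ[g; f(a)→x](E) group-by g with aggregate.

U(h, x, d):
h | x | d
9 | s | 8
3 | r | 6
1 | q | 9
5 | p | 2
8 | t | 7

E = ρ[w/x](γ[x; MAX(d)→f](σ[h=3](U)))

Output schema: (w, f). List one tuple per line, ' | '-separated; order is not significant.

Per-node cardinality:
  U → 5
  σ[h=3](U) → 1
  γ[x; MAX(d)→f](σ[h=3](U)) → 1
  ρ[w/x](γ[x; MAX(d)→f](σ[h=3](U))) → 1

== RESULT ==
w | f
r | 6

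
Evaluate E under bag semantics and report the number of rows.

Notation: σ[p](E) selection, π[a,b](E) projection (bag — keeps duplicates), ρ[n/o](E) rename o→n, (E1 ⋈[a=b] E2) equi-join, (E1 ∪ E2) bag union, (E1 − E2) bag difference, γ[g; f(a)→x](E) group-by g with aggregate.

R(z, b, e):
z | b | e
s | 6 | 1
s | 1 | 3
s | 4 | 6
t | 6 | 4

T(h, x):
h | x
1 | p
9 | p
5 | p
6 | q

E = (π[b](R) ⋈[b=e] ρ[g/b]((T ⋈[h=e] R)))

Row counts bottom-up:
  R → 4
  π[b](R) → 4
  T → 4
  R → 4
  (T ⋈[h=e] R) → 2
  ρ[g/b]((T ⋈[h=e] R)) → 2
  (π[b](R) ⋈[b=e] ρ[g/b]((T ⋈[h=e] R))) → 3

|E| = 3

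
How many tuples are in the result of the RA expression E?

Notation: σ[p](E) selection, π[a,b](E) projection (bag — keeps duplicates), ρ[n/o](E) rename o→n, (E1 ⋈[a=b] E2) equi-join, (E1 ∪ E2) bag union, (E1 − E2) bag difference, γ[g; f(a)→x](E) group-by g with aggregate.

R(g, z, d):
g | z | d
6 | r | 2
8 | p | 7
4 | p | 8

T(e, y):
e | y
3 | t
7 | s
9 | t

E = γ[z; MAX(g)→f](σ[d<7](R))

Per-node cardinality:
  R → 3
  σ[d<7](R) → 1
  γ[z; MAX(g)→f](σ[d<7](R)) → 1

|E| = 1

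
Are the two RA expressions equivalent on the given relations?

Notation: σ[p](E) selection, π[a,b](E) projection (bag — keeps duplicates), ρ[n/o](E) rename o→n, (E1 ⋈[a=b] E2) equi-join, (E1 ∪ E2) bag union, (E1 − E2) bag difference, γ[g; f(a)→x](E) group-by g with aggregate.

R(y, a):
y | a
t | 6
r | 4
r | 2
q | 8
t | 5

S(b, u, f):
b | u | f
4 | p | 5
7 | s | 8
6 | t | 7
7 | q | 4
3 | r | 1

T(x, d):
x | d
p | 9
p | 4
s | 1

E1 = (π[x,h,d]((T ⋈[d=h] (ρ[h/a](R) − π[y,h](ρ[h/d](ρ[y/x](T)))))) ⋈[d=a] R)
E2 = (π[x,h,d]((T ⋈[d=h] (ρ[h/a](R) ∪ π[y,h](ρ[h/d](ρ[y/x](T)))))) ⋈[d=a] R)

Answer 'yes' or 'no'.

E1 row counts bottom-up:
  T → 3
  R → 5
  ρ[h/a](R) → 5
  T → 3
  ρ[y/x](T) → 3
  ρ[h/d](ρ[y/x](T)) → 3
  π[y,h](ρ[h/d](ρ[y/x](T))) → 3
  (ρ[h/a](R) − π[y,h](ρ[h/d](ρ[y/x](T)))) → 5
  (T ⋈[d=h] (ρ[h/a](R) − π[y,h](ρ[h/d](ρ[y/x](T))))) → 1
  π[x,h,d]((T ⋈[d=h] (ρ[h/a](R) − π[y,h](ρ[h/d](ρ[y/x](T)))))) → 1
  R → 5
  (π[x,h,d]((T ⋈[d=h] (ρ[h/a](R) − π[y,h](ρ[h/d](ρ[y/x](T)))))) ⋈[d=a] R) → 1
E2 row counts bottom-up:
  T → 3
  R → 5
  ρ[h/a](R) → 5
  T → 3
  ρ[y/x](T) → 3
  ρ[h/d](ρ[y/x](T)) → 3
  π[y,h](ρ[h/d](ρ[y/x](T))) → 3
  (ρ[h/a](R) ∪ π[y,h](ρ[h/d](ρ[y/x](T)))) → 8
  (T ⋈[d=h] (ρ[h/a](R) ∪ π[y,h](ρ[h/d](ρ[y/x](T))))) → 4
  π[x,h,d]((T ⋈[d=h] (ρ[h/a](R) ∪ π[y,h](ρ[h/d](ρ[y/x](T)))))) → 4
  R → 5
  (π[x,h,d]((T ⋈[d=h] (ρ[h/a](R) ∪ π[y,h](ρ[h/d](ρ[y/x](T)))))) ⋈[d=a] R) → 2

E1 result:
x | h | d | y | a
p | 4 | 4 | r | 4
E2 result:
x | h | d | y | a
p | 4 | 4 | r | 4
p | 4 | 4 | r | 4
Witness: ('p', 4, 4, 'r', 4) appears 1× in E1 but 2× in E2.

no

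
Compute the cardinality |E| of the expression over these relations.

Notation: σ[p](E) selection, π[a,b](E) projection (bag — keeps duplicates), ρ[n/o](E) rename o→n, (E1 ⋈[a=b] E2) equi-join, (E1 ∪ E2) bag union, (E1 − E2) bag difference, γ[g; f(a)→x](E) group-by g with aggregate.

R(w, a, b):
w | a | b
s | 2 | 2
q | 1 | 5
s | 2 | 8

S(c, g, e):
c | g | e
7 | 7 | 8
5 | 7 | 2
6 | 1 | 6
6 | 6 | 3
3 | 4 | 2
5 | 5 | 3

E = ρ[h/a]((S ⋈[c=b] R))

Row counts bottom-up:
  S → 6
  R → 3
  (S ⋈[c=b] R) → 2
  ρ[h/a]((S ⋈[c=b] R)) → 2

|E| = 2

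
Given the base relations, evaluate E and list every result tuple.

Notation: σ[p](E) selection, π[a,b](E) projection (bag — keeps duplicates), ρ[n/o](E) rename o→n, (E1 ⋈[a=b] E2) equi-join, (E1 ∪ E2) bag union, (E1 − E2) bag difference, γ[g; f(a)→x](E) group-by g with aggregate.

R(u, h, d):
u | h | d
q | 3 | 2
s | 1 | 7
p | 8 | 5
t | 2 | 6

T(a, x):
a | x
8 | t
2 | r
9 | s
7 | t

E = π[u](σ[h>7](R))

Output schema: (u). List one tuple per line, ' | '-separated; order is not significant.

Row counts bottom-up:
  R → 4
  σ[h>7](R) → 1
  π[u](σ[h>7](R)) → 1

== RESULT ==
u
p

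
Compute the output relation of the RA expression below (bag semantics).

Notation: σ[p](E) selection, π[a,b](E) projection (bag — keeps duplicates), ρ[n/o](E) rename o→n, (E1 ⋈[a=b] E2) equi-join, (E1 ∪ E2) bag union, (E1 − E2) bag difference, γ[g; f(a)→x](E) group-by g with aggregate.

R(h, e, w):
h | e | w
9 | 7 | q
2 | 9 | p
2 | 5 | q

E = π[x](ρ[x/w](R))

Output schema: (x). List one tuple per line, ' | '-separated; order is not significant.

Stepwise |·|:
  R → 3
  ρ[x/w](R) → 3
  π[x](ρ[x/w](R)) → 3

== RESULT ==
x
p
q
q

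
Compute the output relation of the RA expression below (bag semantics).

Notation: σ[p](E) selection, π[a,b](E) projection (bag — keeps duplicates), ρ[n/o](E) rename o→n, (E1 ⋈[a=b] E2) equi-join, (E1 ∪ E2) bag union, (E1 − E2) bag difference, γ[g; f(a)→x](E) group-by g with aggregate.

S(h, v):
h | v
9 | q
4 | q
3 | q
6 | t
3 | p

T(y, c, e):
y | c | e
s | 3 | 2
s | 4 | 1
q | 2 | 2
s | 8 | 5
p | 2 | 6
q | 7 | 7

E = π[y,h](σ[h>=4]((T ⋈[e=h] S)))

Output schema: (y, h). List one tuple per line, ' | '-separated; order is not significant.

Stepwise |·|:
  T → 6
  S → 5
  (T ⋈[e=h] S) → 1
  σ[h>=4]((T ⋈[e=h] S)) → 1
  π[y,h](σ[h>=4]((T ⋈[e=h] S))) → 1

== RESULT ==
y | h
p | 6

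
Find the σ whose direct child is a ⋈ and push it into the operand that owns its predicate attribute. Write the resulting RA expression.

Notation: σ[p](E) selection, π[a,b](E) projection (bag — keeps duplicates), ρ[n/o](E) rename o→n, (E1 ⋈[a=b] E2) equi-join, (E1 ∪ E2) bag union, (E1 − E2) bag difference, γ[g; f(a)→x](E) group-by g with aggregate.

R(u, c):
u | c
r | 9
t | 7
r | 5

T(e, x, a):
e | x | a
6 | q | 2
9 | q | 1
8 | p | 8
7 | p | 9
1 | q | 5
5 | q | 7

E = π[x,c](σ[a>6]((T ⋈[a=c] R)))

σ filters on a, owned by the left side.
E' = π[x,c]((σ[a>6](T) ⋈[a=c] R))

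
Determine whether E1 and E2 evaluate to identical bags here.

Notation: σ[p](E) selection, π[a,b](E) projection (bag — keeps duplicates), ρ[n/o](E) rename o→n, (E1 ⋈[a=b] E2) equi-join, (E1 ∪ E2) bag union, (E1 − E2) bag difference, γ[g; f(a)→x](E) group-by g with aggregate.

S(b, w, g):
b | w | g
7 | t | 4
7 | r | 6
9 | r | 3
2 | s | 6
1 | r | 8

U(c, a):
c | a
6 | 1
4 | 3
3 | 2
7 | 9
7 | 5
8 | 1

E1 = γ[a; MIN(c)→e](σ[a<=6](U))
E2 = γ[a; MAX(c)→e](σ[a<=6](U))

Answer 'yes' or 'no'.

E1 per-node cardinality:
  U → 6
  σ[a<=6](U) → 5
  γ[a; MIN(c)→e](σ[a<=6](U)) → 4
E2 per-node cardinality:
  U → 6
  σ[a<=6](U) → 5
  γ[a; MAX(c)→e](σ[a<=6](U)) → 4

E1 result:
a | e
1 | 6
2 | 3
3 | 4
5 | 7
E2 result:
a | e
1 | 8
2 | 3
3 | 4
5 | 7
Witness: (1, 8) appears 0× in E1 but 1× in E2.

no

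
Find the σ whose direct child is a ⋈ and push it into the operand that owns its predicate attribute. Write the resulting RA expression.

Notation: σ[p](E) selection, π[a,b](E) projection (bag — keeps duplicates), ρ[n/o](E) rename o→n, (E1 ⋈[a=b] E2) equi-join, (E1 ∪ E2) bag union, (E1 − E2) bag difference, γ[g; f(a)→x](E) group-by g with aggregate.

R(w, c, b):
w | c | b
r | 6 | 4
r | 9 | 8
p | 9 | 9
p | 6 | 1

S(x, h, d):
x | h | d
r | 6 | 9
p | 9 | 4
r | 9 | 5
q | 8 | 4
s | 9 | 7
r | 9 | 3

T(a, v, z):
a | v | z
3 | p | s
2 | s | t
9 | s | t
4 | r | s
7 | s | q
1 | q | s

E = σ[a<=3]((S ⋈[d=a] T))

σ filters on a, owned by the right side.
E' = (S ⋈[d=a] σ[a<=3](T))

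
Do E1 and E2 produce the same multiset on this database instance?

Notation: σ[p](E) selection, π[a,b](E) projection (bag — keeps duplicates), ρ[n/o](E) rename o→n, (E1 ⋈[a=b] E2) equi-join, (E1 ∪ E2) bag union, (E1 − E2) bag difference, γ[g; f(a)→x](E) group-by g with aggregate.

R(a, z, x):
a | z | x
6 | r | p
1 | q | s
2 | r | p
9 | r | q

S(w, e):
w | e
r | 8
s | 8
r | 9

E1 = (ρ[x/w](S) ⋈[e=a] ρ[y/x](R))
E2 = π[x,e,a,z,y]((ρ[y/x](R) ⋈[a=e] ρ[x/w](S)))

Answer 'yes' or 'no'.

E1 per-node cardinality:
  S → 3
  ρ[x/w](S) → 3
  R → 4
  ρ[y/x](R) → 4
  (ρ[x/w](S) ⋈[e=a] ρ[y/x](R)) → 1
E2 per-node cardinality:
  R → 4
  ρ[y/x](R) → 4
  S → 3
  ρ[x/w](S) → 3
  (ρ[y/x](R) ⋈[a=e] ρ[x/w](S)) → 1
  π[x,e,a,z,y]((ρ[y/x](R) ⋈[a=e] ρ[x/w](S))) → 1

E1 and E2 produce the same multiset:
x | e | a | z | y
r | 9 | 9 | r | q

yes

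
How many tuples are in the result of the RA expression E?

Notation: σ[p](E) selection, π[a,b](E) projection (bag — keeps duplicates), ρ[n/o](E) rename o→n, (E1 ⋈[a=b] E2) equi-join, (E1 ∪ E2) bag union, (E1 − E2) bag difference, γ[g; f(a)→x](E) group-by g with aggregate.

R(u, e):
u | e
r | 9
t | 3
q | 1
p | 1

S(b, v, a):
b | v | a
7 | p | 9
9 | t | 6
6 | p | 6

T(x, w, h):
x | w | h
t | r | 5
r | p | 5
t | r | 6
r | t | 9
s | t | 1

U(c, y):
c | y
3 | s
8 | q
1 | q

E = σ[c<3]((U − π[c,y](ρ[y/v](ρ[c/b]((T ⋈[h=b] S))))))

Per-node cardinality:
  U → 3
  T → 5
  S → 3
  (T ⋈[h=b] S) → 2
  ρ[c/b]((T ⋈[h=b] S)) → 2
  ρ[y/v](ρ[c/b]((T ⋈[h=b] S))) → 2
  π[c,y](ρ[y/v](ρ[c/b]((T ⋈[h=b] S)))) → 2
  (U − π[c,y](ρ[y/v](ρ[c/b]((T ⋈[h=b] S))))) → 3
  σ[c<3]((U − π[c,y](ρ[y/v](ρ[c/b]((T ⋈[h=b] S)))))) → 1

|E| = 1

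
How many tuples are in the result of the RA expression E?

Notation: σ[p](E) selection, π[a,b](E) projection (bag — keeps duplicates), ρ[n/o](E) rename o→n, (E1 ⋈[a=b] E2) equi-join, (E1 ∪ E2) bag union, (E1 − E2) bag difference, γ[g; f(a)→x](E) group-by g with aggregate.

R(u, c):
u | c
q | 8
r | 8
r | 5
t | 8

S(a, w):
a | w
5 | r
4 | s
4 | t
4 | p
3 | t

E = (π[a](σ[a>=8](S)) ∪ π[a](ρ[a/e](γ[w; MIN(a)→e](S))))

Per-node cardinality:
  S → 5
  σ[a>=8](S) → 0
  π[a](σ[a>=8](S)) → 0
  S → 5
  γ[w; MIN(a)→e](S) → 4
  ρ[a/e](γ[w; MIN(a)→e](S)) → 4
  π[a](ρ[a/e](γ[w; MIN(a)→e](S))) → 4
  (π[a](σ[a>=8](S)) ∪ π[a](ρ[a/e](γ[w; MIN(a)→e](S)))) → 4

|E| = 4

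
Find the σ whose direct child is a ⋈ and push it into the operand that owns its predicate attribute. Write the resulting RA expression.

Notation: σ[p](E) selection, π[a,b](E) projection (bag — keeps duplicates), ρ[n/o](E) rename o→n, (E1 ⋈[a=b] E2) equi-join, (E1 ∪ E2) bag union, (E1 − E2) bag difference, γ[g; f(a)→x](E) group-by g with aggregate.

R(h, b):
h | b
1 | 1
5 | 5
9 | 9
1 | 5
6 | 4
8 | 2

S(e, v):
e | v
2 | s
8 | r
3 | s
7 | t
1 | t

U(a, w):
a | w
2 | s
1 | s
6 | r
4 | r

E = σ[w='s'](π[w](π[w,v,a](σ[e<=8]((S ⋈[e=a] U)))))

σ filters on e, owned by the left side.
E' = σ[w='s'](π[w](π[w,v,a]((σ[e<=8](S) ⋈[e=a] U))))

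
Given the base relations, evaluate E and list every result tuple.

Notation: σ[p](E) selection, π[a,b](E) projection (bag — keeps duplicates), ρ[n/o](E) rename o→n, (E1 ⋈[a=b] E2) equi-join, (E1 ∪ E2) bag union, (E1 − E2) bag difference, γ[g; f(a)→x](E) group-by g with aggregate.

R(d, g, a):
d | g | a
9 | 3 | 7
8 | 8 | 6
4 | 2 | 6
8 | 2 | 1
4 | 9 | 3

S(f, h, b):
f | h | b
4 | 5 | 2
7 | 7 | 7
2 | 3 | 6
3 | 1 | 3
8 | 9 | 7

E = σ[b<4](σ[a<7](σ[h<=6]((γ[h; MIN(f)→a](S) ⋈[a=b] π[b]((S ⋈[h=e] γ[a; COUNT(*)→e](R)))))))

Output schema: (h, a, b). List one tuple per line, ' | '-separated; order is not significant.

Row counts bottom-up:
  S → 5
  γ[h; MIN(f)→a](S) → 5
  S → 5
  R → 5
  γ[a; COUNT(*)→e](R) → 4
  (S ⋈[h=e] γ[a; COUNT(*)→e](R)) → 3
  π[b]((S ⋈[h=e] γ[a; COUNT(*)→e](R))) → 3
  (γ[h; MIN(f)→a](S) ⋈[a=b] π[b]((S ⋈[h=e] γ[a; COUNT(*)→e](R)))) → 3
  σ[h<=6]((γ[h; MIN(f)→a](S) ⋈[a=b] π[b]((S ⋈[h=e] γ[a; COUNT(*)→e](R))))) → 3
  σ[a<7](σ[h<=6]((γ[h; MIN(f)→a](S) ⋈[a=b] π[b]((S ⋈[h=e] γ[a; COUNT(*)→e](R)))))) → 3
  σ[b<4](σ[a<7](σ[h<=6]((γ[h; MIN(f)→a](S) ⋈[a=b] π[b]((S ⋈[h=e] γ[a; COUNT(*)→e](R))))))) → 3

== RESULT ==
h | a | b
1 | 3 | 3
1 | 3 | 3
1 | 3 | 3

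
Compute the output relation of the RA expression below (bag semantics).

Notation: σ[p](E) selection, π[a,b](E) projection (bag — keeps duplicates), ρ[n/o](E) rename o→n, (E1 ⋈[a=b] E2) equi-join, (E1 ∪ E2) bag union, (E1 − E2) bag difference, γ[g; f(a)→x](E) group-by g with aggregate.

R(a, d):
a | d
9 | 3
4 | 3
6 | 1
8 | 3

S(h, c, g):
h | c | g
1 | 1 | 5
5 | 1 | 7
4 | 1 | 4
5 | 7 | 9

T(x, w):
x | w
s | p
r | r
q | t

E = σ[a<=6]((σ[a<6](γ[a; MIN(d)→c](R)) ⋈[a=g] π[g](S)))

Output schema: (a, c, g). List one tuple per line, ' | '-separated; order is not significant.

Row counts bottom-up:
  R → 4
  γ[a; MIN(d)→c](R) → 4
  σ[a<6](γ[a; MIN(d)→c](R)) → 1
  S → 4
  π[g](S) → 4
  (σ[a<6](γ[a; MIN(d)→c](R)) ⋈[a=g] π[g](S)) → 1
  σ[a<=6]((σ[a<6](γ[a; MIN(d)→c](R)) ⋈[a=g] π[g](S))) → 1

== RESULT ==
a | c | g
4 | 3 | 4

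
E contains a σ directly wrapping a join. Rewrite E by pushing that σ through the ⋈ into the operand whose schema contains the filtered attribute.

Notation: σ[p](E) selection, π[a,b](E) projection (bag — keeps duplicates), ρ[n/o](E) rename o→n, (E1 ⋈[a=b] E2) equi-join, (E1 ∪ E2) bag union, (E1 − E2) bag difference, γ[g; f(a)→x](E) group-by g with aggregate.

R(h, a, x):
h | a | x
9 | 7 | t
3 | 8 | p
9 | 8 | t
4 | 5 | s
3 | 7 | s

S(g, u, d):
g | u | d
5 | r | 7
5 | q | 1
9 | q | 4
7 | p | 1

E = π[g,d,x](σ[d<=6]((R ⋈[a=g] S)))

σ filters on d, owned by the right side.
E' = π[g,d,x]((R ⋈[a=g] σ[d<=6](S)))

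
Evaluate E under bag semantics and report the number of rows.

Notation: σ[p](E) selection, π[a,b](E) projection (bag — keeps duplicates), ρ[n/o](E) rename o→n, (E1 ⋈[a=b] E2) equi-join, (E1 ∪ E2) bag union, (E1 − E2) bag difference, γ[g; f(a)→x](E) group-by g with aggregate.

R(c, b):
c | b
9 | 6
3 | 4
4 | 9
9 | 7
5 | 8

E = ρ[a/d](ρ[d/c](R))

Per-node cardinality:
  R → 5
  ρ[d/c](R) → 5
  ρ[a/d](ρ[d/c](R)) → 5

|E| = 5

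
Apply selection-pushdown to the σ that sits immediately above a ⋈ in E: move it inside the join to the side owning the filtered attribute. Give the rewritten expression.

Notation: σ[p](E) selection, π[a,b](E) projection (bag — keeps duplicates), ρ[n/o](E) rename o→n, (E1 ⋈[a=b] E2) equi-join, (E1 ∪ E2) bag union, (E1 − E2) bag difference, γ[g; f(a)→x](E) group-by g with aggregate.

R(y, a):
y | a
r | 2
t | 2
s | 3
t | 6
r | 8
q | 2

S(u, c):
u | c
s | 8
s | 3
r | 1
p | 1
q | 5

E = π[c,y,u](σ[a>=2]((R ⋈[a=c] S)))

σ filters on a, owned by the left side.
E' = π[c,y,u]((σ[a>=2](R) ⋈[a=c] S))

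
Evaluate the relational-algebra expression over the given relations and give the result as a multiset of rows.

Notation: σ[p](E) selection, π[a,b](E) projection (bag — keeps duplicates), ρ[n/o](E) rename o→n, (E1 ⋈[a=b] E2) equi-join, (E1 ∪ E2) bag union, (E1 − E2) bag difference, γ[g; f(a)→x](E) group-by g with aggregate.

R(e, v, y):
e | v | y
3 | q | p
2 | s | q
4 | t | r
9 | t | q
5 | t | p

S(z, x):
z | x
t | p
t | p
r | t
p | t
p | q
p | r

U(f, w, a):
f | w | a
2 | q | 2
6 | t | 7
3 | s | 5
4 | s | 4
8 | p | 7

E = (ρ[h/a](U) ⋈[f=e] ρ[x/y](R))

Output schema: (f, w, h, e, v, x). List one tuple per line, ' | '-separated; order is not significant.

Stepwise |·|:
  U → 5
  ρ[h/a](U) → 5
  R → 5
  ρ[x/y](R) → 5
  (ρ[h/a](U) ⋈[f=e] ρ[x/y](R)) → 3

== RESULT ==
f | w | h | e | v | x
2 | q | 2 | 2 | s | q
3 | s | 5 | 3 | q | p
4 | s | 4 | 4 | t | r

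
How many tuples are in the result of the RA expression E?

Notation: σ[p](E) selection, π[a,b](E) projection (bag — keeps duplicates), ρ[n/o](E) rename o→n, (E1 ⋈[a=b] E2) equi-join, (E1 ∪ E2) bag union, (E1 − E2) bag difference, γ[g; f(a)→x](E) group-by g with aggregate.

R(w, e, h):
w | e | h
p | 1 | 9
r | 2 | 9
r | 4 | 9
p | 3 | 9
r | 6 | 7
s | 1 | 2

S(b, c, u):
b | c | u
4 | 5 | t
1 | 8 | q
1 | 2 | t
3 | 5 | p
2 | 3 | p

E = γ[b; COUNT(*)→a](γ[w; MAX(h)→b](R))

Row counts bottom-up:
  R → 6
  γ[w; MAX(h)→b](R) → 3
  γ[b; COUNT(*)→a](γ[w; MAX(h)→b](R)) → 2

|E| = 2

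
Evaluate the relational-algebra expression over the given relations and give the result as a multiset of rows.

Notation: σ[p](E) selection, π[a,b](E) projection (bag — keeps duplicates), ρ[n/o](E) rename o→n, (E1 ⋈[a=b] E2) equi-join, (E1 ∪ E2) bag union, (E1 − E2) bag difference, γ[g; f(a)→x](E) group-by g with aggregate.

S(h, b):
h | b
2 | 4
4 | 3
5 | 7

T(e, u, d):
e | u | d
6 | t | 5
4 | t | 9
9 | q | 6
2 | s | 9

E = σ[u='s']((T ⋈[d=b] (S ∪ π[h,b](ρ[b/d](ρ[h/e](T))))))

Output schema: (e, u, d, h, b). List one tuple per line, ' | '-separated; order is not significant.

Row counts bottom-up:
  T → 4
  S → 3
  T → 4
  ρ[h/e](T) → 4
  ρ[b/d](ρ[h/e](T)) → 4
  π[h,b](ρ[b/d](ρ[h/e](T))) → 4
  (S ∪ π[h,b](ρ[b/d](ρ[h/e](T)))) → 7
  (T ⋈[d=b] (S ∪ π[h,b](ρ[b/d](ρ[h/e](T))))) → 6
  σ[u='s']((T ⋈[d=b] (S ∪ π[h,b](ρ[b/d](ρ[h/e](T)))))) → 2

== RESULT ==
e | u | d | h | b
2 | s | 9 | 2 | 9
2 | s | 9 | 4 | 9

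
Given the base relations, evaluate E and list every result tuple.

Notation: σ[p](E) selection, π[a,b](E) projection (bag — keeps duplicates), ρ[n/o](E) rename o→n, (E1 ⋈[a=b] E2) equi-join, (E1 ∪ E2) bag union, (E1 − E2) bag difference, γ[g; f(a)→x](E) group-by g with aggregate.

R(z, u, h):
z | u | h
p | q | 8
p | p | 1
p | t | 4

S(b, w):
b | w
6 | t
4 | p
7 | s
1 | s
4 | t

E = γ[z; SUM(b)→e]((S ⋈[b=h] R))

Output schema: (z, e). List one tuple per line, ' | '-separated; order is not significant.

Stepwise |·|:
  S → 5
  R → 3
  (S ⋈[b=h] R) → 3
  γ[z; SUM(b)→e]((S ⋈[b=h] R)) → 1

== RESULT ==
z | e
p | 9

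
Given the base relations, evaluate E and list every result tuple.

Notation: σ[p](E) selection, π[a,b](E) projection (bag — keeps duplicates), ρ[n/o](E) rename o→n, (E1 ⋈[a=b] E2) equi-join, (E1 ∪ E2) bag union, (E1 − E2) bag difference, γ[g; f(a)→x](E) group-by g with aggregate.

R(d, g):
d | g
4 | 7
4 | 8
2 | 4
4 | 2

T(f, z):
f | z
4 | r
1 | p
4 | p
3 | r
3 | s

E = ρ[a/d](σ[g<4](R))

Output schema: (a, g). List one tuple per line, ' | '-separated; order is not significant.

Row counts bottom-up:
  R → 4
  σ[g<4](R) → 1
  ρ[a/d](σ[g<4](R)) → 1

== RESULT ==
a | g
4 | 2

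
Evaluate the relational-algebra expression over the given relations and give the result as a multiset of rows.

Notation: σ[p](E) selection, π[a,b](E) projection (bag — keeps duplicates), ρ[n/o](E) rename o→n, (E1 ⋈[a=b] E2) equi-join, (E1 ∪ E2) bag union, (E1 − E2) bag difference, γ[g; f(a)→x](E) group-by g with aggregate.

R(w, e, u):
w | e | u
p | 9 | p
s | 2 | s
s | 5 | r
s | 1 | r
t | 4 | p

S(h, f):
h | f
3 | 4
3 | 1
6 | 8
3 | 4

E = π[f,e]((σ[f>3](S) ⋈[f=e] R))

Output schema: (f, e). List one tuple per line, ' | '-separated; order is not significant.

Per-node cardinality:
  S → 4
  σ[f>3](S) → 3
  R → 5
  (σ[f>3](S) ⋈[f=e] R) → 2
  π[f,e]((σ[f>3](S) ⋈[f=e] R)) → 2

== RESULT ==
f | e
4 | 4
4 | 4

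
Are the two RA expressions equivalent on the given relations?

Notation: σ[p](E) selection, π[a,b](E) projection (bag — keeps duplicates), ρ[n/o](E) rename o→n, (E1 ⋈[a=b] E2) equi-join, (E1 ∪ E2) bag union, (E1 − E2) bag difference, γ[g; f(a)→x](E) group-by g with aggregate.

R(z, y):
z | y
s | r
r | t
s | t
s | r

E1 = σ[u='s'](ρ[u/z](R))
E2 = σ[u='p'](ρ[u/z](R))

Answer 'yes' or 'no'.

E1 row counts bottom-up:
  R → 4
  ρ[u/z](R) → 4
  σ[u='s'](ρ[u/z](R)) → 3
E2 row counts bottom-up:
  R → 4
  ρ[u/z](R) → 4
  σ[u='p'](ρ[u/z](R)) → 0

E1 result:
u | y
s | r
s | r
s | t
E2 result:
u | y
(0 rows)
Witness: ('s', 'r') appears 2× in E1 but 0× in E2.

no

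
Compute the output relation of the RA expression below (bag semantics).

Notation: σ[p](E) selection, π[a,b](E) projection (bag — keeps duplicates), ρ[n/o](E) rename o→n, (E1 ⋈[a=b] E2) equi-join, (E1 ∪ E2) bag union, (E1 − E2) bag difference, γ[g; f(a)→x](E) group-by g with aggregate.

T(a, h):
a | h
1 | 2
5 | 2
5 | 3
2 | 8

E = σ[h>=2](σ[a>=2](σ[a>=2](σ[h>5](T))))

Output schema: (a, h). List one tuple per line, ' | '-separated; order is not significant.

Stepwise |·|:
  T → 4
  σ[h>5](T) → 1
  σ[a>=2](σ[h>5](T)) → 1
  σ[a>=2](σ[a>=2](σ[h>5](T))) → 1
  σ[h>=2](σ[a>=2](σ[a>=2](σ[h>5](T)))) → 1

== RESULT ==
a | h
2 | 8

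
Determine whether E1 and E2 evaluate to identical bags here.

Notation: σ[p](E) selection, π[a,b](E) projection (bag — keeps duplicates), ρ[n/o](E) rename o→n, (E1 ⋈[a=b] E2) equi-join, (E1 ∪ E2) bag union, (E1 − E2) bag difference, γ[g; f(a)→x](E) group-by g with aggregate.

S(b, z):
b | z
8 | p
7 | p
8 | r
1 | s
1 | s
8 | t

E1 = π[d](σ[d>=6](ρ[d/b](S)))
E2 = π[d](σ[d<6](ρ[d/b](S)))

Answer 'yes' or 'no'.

E1 subexpression sizes:
  S → 6
  ρ[d/b](S) → 6
  σ[d>=6](ρ[d/b](S)) → 4
  π[d](σ[d>=6](ρ[d/b](S))) → 4
E2 subexpression sizes:
  S → 6
  ρ[d/b](S) → 6
  σ[d<6](ρ[d/b](S)) → 2
  π[d](σ[d<6](ρ[d/b](S))) → 2

E1 result:
d
7
8
8
8
E2 result:
d
1
1
Witness: (1,) appears 0× in E1 but 2× in E2.

no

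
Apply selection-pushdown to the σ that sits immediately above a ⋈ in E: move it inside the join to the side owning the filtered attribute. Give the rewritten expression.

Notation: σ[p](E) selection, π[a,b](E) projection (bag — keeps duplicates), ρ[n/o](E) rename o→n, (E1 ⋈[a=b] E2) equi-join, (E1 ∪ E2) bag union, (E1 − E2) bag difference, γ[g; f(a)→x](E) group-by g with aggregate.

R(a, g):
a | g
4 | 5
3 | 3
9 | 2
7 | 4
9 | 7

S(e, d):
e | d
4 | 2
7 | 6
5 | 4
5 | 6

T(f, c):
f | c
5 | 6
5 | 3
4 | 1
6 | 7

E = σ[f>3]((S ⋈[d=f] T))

σ filters on f, owned by the right side.
E' = (S ⋈[d=f] σ[f>3](T))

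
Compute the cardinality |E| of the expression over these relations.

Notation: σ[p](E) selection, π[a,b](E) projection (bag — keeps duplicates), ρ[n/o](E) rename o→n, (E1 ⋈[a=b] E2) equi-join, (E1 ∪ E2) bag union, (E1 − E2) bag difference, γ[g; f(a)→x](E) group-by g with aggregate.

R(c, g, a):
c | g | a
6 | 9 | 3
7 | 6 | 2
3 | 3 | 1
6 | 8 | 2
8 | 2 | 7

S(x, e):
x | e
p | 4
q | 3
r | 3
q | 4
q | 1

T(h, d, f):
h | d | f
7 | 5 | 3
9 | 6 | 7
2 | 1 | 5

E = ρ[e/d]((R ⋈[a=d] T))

Row counts bottom-up:
  R → 5
  T → 3
  (R ⋈[a=d] T) → 1
  ρ[e/d]((R ⋈[a=d] T)) → 1

|E| = 1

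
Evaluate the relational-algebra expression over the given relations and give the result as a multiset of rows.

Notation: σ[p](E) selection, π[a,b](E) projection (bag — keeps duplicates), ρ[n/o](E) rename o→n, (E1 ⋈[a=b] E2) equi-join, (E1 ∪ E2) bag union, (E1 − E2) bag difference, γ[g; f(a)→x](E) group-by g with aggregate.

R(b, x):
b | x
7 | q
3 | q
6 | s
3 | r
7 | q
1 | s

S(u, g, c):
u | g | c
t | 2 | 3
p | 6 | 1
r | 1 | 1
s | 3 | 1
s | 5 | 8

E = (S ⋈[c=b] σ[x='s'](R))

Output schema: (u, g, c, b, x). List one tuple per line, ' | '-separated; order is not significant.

Per-node cardinality:
  S → 5
  R → 6
  σ[x='s'](R) → 2
  (S ⋈[c=b] σ[x='s'](R)) → 3

== RESULT ==
u | g | c | b | x
p | 6 | 1 | 1 | s
r | 1 | 1 | 1 | s
s | 3 | 1 | 1 | s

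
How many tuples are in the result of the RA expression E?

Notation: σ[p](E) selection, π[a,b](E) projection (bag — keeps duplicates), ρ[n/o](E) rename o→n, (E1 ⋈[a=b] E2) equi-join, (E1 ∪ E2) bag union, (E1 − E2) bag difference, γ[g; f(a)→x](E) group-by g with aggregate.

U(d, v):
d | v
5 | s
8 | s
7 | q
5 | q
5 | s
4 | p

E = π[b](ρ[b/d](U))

Per-node cardinality:
  U → 6
  ρ[b/d](U) → 6
  π[b](ρ[b/d](U)) → 6

|E| = 6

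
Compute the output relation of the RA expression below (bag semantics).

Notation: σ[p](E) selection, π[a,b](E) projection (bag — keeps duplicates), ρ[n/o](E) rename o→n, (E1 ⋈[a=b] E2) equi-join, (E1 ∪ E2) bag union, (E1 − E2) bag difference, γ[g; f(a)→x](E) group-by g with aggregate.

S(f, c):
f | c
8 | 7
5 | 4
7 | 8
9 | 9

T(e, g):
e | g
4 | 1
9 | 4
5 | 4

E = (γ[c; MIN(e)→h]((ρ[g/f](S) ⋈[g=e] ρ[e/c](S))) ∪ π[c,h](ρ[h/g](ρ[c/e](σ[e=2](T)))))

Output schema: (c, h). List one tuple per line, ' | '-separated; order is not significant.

Subexpression sizes:
  S → 4
  ρ[g/f](S) → 4
  S → 4
  ρ[e/c](S) → 4
  (ρ[g/f](S) ⋈[g=e] ρ[e/c](S)) → 3
  γ[c; MIN(e)→h]((ρ[g/f](S) ⋈[g=e] ρ[e/c](S))) → 3
  T → 3
  σ[e=2](T) → 0
  ρ[c/e](σ[e=2](T)) → 0
  ρ[h/g](ρ[c/e](σ[e=2](T))) → 0
  π[c,h](ρ[h/g](ρ[c/e](σ[e=2](T)))) → 0
  (γ[c; MIN(e)→h]((ρ[g/f](S) ⋈[g=e] ρ[e/c](S))) ∪ π[c,h](ρ[h/g](ρ[c/e](σ[e=2](T))))) → 3

== RESULT ==
c | h
7 | 8
8 | 7
9 | 9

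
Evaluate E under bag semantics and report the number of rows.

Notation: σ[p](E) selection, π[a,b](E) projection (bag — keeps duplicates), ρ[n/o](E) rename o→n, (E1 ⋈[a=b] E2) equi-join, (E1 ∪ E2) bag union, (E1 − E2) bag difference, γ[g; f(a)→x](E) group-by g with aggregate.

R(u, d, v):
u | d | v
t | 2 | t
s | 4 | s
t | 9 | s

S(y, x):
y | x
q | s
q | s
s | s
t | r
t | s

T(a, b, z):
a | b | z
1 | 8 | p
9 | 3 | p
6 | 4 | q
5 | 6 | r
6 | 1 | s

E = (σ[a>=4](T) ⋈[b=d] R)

Stepwise |·|:
  T → 5
  σ[a>=4](T) → 4
  R → 3
  (σ[a>=4](T) ⋈[b=d] R) → 1

|E| = 1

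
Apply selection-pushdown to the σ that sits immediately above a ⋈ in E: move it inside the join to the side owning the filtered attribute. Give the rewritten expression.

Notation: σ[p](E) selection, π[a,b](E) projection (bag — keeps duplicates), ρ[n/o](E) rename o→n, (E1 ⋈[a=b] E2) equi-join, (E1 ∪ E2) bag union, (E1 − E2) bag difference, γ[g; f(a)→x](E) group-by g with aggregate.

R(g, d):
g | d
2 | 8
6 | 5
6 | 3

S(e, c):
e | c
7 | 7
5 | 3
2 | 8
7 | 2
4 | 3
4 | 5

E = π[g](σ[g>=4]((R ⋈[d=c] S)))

σ filters on g, owned by the left side.
E' = π[g]((σ[g>=4](R) ⋈[d=c] S))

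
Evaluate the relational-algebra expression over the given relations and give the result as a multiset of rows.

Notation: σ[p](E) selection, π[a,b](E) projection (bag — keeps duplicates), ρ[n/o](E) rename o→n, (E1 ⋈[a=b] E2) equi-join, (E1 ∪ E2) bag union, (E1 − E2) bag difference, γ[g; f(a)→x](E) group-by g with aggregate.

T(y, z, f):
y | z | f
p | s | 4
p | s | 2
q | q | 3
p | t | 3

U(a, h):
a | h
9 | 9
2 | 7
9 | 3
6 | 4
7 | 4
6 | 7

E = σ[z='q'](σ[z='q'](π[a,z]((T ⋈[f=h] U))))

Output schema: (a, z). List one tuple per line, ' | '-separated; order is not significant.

Per-node cardinality:
  T → 4
  U → 6
  (T ⋈[f=h] U) → 4
  π[a,z]((T ⋈[f=h] U)) → 4
  σ[z='q'](π[a,z]((T ⋈[f=h] U))) → 1
  σ[z='q'](σ[z='q'](π[a,z]((T ⋈[f=h] U)))) → 1

== RESULT ==
a | z
9 | q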